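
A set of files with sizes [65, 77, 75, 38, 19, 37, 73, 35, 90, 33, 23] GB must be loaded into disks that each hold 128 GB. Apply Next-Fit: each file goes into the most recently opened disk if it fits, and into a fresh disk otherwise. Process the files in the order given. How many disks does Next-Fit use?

7

Put 65 GB in disk 1; 63 GB remain.
Put 77 GB in disk 2; 51 GB remain.
Put 75 GB in disk 3; 53 GB remain.
Put 38 GB in disk 3; 15 GB remain.
Put 19 GB in disk 4; 109 GB remain.
Put 37 GB in disk 4; 72 GB remain.
Put 73 GB in disk 5; 55 GB remain.
Put 35 GB in disk 5; 20 GB remain.
Put 90 GB in disk 6; 38 GB remain.
Put 33 GB in disk 6; 5 GB remain.
Put 23 GB in disk 7; 105 GB remain.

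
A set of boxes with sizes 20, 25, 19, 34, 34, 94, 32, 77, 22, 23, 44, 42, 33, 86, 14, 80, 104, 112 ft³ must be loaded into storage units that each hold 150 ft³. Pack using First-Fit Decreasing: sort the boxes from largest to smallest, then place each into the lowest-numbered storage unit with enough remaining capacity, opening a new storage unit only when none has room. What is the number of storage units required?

7

Sorted descending: 112, 104, 94, 86, 80, 77, 44, 42, 34, 34, 33, 32, 25, 23, 22, 20, 19, 14.
Put 112 ft³ in storage unit 1; 38 ft³ remain.
Put 104 ft³ in storage unit 2; 46 ft³ remain.
Put 94 ft³ in storage unit 3; 56 ft³ remain.
Put 86 ft³ in storage unit 4; 64 ft³ remain.
Put 80 ft³ in storage unit 5; 70 ft³ remain.
Put 77 ft³ in storage unit 6; 73 ft³ remain.
Put 44 ft³ in storage unit 2; 2 ft³ remain.
Put 42 ft³ in storage unit 3; 14 ft³ remain.
Put 34 ft³ in storage unit 1; 4 ft³ remain.
Put 34 ft³ in storage unit 4; 30 ft³ remain.
Put 33 ft³ in storage unit 5; 37 ft³ remain.
Put 32 ft³ in storage unit 5; 5 ft³ remain.
Put 25 ft³ in storage unit 4; 5 ft³ remain.
Put 23 ft³ in storage unit 6; 50 ft³ remain.
Put 22 ft³ in storage unit 6; 28 ft³ remain.
Put 20 ft³ in storage unit 6; 8 ft³ remain.
Put 19 ft³ in storage unit 7; 131 ft³ remain.
Put 14 ft³ in storage unit 3; 0 ft³ remain.
Final storage units: [112,34] [104,44] [94,42,14] [86,34,25] [80,33,32] [77,23,22,20] [19].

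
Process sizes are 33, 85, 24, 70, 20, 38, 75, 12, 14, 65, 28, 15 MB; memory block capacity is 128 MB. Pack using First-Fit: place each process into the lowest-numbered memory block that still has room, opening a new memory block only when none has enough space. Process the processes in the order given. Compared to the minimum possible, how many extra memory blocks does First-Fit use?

0

First-Fit: [33,85] [24,70,20,12] [38,75,14] [65,28,15] → 4 memory blocks.
Total size 479 MB; any packing needs at least ⌈479/128⌉ = 4 memory blocks.
So 4 is already optimal.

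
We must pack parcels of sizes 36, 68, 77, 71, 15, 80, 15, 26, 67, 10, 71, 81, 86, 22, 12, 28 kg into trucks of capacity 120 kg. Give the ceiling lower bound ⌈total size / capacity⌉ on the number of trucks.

Total size = 36 + 68 + 77 + 71 + 15 + 80 + 15 + 26 + 67 + 10 + 71 + 81 + 86 + 22 + 12 + 28 = 765 kg.
⌈765 / 120⌉ = 7.

7 trucks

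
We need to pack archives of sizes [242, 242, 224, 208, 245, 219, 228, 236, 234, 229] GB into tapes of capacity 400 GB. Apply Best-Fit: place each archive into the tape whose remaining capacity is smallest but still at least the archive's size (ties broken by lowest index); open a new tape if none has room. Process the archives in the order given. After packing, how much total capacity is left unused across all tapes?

1693

242 GB → tape 1 (remaining 158 GB)
242 GB → tape 2 (remaining 158 GB)
224 GB → tape 3 (remaining 176 GB)
208 GB → tape 4 (remaining 192 GB)
245 GB → tape 5 (remaining 155 GB)
219 GB → tape 6 (remaining 181 GB)
228 GB → tape 7 (remaining 172 GB)
236 GB → tape 8 (remaining 164 GB)
234 GB → tape 9 (remaining 166 GB)
229 GB → tape 10 (remaining 171 GB)
10 tapes × 400 GB = 4000 GB; used 2307 GB; unused 1693 GB.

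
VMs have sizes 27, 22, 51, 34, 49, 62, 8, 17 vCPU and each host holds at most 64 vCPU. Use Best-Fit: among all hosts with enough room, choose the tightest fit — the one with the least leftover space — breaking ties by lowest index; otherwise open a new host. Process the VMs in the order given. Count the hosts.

5 hosts

host 1: place 27 vCPU, 37 vCPU left
host 1: place 22 vCPU, 15 vCPU left
host 2: place 51 vCPU, 13 vCPU left
host 3: place 34 vCPU, 30 vCPU left
host 4: place 49 vCPU, 15 vCPU left
host 5: place 62 vCPU, 2 vCPU left
host 2: place 8 vCPU, 5 vCPU left
host 3: place 17 vCPU, 13 vCPU left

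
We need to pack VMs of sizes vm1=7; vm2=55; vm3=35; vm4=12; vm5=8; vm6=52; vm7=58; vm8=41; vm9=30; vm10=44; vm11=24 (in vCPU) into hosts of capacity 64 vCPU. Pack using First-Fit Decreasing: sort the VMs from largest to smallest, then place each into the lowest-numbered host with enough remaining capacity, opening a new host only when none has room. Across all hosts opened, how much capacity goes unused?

82

Sorted descending: 58, 55, 52, 44, 41, 35, 30, 24, 12, 8, 7.
58 vCPU → host 1 (remaining 6 vCPU)
55 vCPU → host 2 (remaining 9 vCPU)
52 vCPU → host 3 (remaining 12 vCPU)
44 vCPU → host 4 (remaining 20 vCPU)
41 vCPU → host 5 (remaining 23 vCPU)
35 vCPU → host 6 (remaining 29 vCPU)
30 vCPU → host 7 (remaining 34 vCPU)
24 vCPU → host 6 (remaining 5 vCPU)
12 vCPU → host 3 (remaining 0 vCPU)
8 vCPU → host 2 (remaining 1 vCPU)
7 vCPU → host 4 (remaining 13 vCPU)
7 hosts × 64 vCPU = 448 vCPU; used 366 vCPU; unused 82 vCPU.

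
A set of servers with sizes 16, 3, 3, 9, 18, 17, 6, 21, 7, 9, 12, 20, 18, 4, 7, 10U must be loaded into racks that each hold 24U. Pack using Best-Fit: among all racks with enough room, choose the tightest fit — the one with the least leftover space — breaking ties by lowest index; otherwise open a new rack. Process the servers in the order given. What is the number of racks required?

rack 1: place 16U, 8U left
rack 1: place 3U, 5U left
rack 1: place 3U, 2U left
rack 2: place 9U, 15U left
rack 3: place 18U, 6U left
rack 4: place 17U, 7U left
rack 3: place 6U, 0U left
rack 5: place 21U, 3U left
rack 4: place 7U, 0U left
rack 2: place 9U, 6U left
rack 6: place 12U, 12U left
rack 7: place 20U, 4U left
rack 8: place 18U, 6U left
rack 7: place 4U, 0U left
rack 6: place 7U, 5U left
rack 9: place 10U, 14U left

9 racks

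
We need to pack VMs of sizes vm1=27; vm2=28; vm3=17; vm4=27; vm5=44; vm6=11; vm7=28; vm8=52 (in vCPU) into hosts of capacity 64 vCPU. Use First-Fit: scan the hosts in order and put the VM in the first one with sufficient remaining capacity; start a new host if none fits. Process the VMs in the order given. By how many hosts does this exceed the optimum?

1

First-Fit: [27,28] [17,27,11] [44] [28] [52] → 5 hosts.
Total size 234 vCPU; any packing needs at least ⌈234/64⌉ = 4 hosts.
An optimal packing achieves that bound: [52,11] [44,17] [28,28] [27,27] → 4 hosts.
Excess: 5 − 4 = 1.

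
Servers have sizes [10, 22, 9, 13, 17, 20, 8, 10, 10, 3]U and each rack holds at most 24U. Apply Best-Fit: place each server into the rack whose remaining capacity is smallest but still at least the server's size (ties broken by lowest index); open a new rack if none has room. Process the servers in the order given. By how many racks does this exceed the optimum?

Best-Fit: [10,9] [22] [13,8,3] [17] [20] [10,10] → 6 racks.
Total size 122U; any packing needs at least ⌈122/24⌉ = 6 racks.
So 6 is already optimal.

0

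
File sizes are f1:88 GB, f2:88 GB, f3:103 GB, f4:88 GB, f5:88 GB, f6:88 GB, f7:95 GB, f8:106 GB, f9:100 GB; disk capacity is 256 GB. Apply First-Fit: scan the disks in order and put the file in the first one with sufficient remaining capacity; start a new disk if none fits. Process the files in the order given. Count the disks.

f1 (88 GB) → disk 1 (remaining 168 GB)
f2 (88 GB) → disk 1 (remaining 80 GB)
f3 (103 GB) → disk 2 (remaining 153 GB)
f4 (88 GB) → disk 2 (remaining 65 GB)
f5 (88 GB) → disk 3 (remaining 168 GB)
f6 (88 GB) → disk 3 (remaining 80 GB)
f7 (95 GB) → disk 4 (remaining 161 GB)
f8 (106 GB) → disk 4 (remaining 55 GB)
f9 (100 GB) → disk 5 (remaining 156 GB)

5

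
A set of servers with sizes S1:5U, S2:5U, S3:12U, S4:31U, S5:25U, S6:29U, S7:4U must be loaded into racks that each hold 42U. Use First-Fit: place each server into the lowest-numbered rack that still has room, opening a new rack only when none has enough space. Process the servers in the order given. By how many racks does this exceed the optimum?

1

First-Fit: [5,5,12,4] [31] [25] [29] → 4 racks.
Total size 111U; any packing needs at least ⌈111/42⌉ = 3 racks.
An optimal packing achieves that bound: [31,5,5] [29,12] [25,4] → 3 racks.
Excess: 4 − 3 = 1.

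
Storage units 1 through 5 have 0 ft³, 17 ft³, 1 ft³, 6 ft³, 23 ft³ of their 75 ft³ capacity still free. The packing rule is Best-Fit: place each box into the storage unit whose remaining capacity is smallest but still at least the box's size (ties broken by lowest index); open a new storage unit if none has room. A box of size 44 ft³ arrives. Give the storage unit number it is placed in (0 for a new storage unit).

0

No storage unit has ≥ 44 ft³ free, so a new storage unit is opened.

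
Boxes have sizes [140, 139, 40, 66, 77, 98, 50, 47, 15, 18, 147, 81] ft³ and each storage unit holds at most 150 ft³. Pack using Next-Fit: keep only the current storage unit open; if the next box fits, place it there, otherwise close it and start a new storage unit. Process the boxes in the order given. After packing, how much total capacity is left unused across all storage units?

140 ft³ → storage unit 1 (remaining 10 ft³)
139 ft³ → storage unit 2 (remaining 11 ft³)
40 ft³ → storage unit 3 (remaining 110 ft³)
66 ft³ → storage unit 3 (remaining 44 ft³)
77 ft³ → storage unit 4 (remaining 73 ft³)
98 ft³ → storage unit 5 (remaining 52 ft³)
50 ft³ → storage unit 5 (remaining 2 ft³)
47 ft³ → storage unit 6 (remaining 103 ft³)
15 ft³ → storage unit 6 (remaining 88 ft³)
18 ft³ → storage unit 6 (remaining 70 ft³)
147 ft³ → storage unit 7 (remaining 3 ft³)
81 ft³ → storage unit 8 (remaining 69 ft³)
8 storage units × 150 ft³ = 1200 ft³; used 918 ft³; unused 282 ft³.

282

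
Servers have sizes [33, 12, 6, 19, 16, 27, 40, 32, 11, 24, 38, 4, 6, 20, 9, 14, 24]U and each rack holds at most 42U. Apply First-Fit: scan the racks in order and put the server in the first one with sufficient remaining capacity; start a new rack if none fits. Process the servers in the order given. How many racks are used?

33U → rack 1 (remaining 9U)
12U → rack 2 (remaining 30U)
6U → rack 1 (remaining 3U)
19U → rack 2 (remaining 11U)
16U → rack 3 (remaining 26U)
27U → rack 4 (remaining 15U)
40U → rack 5 (remaining 2U)
32U → rack 6 (remaining 10U)
11U → rack 2 (remaining 0U)
24U → rack 3 (remaining 2U)
38U → rack 7 (remaining 4U)
4U → rack 4 (remaining 11U)
6U → rack 4 (remaining 5U)
20U → rack 8 (remaining 22U)
9U → rack 6 (remaining 1U)
14U → rack 8 (remaining 8U)
24U → rack 9 (remaining 18U)

9 racks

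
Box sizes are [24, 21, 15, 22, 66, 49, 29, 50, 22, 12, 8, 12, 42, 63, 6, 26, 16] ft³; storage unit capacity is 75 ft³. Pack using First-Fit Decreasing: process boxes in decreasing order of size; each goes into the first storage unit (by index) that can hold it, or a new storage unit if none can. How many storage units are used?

Sorted descending: 66, 63, 50, 49, 42, 29, 26, 24, 22, 22, 21, 16, 15, 12, 12, 8, 6.
66 ft³ → storage unit 1 (remaining 9 ft³)
63 ft³ → storage unit 2 (remaining 12 ft³)
50 ft³ → storage unit 3 (remaining 25 ft³)
49 ft³ → storage unit 4 (remaining 26 ft³)
42 ft³ → storage unit 5 (remaining 33 ft³)
29 ft³ → storage unit 5 (remaining 4 ft³)
26 ft³ → storage unit 4 (remaining 0 ft³)
24 ft³ → storage unit 3 (remaining 1 ft³)
22 ft³ → storage unit 6 (remaining 53 ft³)
22 ft³ → storage unit 6 (remaining 31 ft³)
21 ft³ → storage unit 6 (remaining 10 ft³)
16 ft³ → storage unit 7 (remaining 59 ft³)
15 ft³ → storage unit 7 (remaining 44 ft³)
12 ft³ → storage unit 2 (remaining 0 ft³)
12 ft³ → storage unit 7 (remaining 32 ft³)
8 ft³ → storage unit 1 (remaining 1 ft³)
6 ft³ → storage unit 6 (remaining 4 ft³)

7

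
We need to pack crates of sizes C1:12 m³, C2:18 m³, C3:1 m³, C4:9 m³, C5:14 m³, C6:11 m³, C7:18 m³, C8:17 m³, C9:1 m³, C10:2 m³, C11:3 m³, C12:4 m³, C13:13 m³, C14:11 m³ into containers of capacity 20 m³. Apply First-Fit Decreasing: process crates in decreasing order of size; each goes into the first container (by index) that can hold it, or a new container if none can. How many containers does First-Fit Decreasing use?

Sorted descending: 18, 18, 17, 14, 13, 12, 11, 11, 9, 4, 3, 2, 1, 1.
container 1: place 18 m³, 2 m³ left
container 2: place 18 m³, 2 m³ left
container 3: place 17 m³, 3 m³ left
container 4: place 14 m³, 6 m³ left
container 5: place 13 m³, 7 m³ left
container 6: place 12 m³, 8 m³ left
container 7: place 11 m³, 9 m³ left
container 8: place 11 m³, 9 m³ left
container 7: place 9 m³, 0 m³ left
container 4: place 4 m³, 2 m³ left
container 3: place 3 m³, 0 m³ left
container 1: place 2 m³, 0 m³ left
container 2: place 1 m³, 1 m³ left
container 2: place 1 m³, 0 m³ left
Final containers: [18,2] [18,1,1] [17,3] [14,4] [13] [12] [11,9] [11].

8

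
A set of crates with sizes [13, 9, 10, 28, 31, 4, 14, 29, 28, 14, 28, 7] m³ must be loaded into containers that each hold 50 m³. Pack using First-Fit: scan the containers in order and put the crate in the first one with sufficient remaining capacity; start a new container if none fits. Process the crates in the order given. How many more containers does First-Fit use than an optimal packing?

1

First-Fit: [13,9,10,4,14] [28,14,7] [31] [29] [28] [28] → 6 containers.
Total size 215 m³; any packing needs at least ⌈215/50⌉ = 5 containers.
An optimal packing achieves that bound: [31,14,4] [29,14,7] [28,13,9] [28,10] [28] → 5 containers.
Excess: 6 − 5 = 1.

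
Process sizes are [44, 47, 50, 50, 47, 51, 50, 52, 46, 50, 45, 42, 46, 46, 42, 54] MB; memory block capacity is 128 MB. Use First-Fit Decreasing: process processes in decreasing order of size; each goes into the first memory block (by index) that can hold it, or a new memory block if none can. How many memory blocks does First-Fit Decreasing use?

8

Sorted descending: 54, 52, 51, 50, 50, 50, 50, 47, 47, 46, 46, 46, 45, 44, 42, 42.
54 MB → memory block 1 (remaining 74 MB)
52 MB → memory block 1 (remaining 22 MB)
51 MB → memory block 2 (remaining 77 MB)
50 MB → memory block 2 (remaining 27 MB)
50 MB → memory block 3 (remaining 78 MB)
50 MB → memory block 3 (remaining 28 MB)
50 MB → memory block 4 (remaining 78 MB)
47 MB → memory block 4 (remaining 31 MB)
47 MB → memory block 5 (remaining 81 MB)
46 MB → memory block 5 (remaining 35 MB)
46 MB → memory block 6 (remaining 82 MB)
46 MB → memory block 6 (remaining 36 MB)
45 MB → memory block 7 (remaining 83 MB)
44 MB → memory block 7 (remaining 39 MB)
42 MB → memory block 8 (remaining 86 MB)
42 MB → memory block 8 (remaining 44 MB)
Final memory blocks: [54,52] [51,50] [50,50] [50,47] [47,46] [46,46] [45,44] [42,42].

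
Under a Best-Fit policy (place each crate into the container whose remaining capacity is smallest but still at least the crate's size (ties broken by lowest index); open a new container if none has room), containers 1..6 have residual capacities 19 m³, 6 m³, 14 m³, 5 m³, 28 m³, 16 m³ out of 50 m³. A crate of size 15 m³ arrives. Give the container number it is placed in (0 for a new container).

6

Containers with room: container 1 (19 m³), container 5 (28 m³), container 6 (16 m³).
Tightest fit is container 6 with 16 m³ free.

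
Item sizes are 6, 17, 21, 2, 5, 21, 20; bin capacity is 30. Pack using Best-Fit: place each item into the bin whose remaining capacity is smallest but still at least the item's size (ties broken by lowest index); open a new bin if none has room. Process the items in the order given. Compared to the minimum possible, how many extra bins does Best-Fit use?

0

Best-Fit: [6,17,2,5] [21] [21] [20] → 4 bins.
Total size 92; any packing needs at least ⌈92/30⌉ = 4 bins.
So 4 is already optimal.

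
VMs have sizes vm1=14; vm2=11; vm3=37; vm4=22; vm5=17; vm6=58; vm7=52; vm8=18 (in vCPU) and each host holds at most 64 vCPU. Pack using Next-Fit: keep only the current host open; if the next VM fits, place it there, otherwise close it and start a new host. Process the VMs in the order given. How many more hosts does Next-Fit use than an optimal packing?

Next-Fit: [14,11,37] [22,17] [58] [52] [18] → 5 hosts.
Total size 229 vCPU; any packing needs at least ⌈229/64⌉ = 4 hosts.
An optimal packing achieves that bound: [58] [52,11] [37,22] [18,17,14] → 4 hosts.
Excess: 5 − 4 = 1.

1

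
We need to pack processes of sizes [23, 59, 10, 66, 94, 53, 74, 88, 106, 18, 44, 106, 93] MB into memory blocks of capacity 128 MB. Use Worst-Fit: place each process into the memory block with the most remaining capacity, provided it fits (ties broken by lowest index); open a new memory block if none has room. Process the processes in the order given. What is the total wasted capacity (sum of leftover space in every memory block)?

318

Put 23 MB in memory block 1; 105 MB remain.
Put 59 MB in memory block 1; 46 MB remain.
Put 10 MB in memory block 1; 36 MB remain.
Put 66 MB in memory block 2; 62 MB remain.
Put 94 MB in memory block 3; 34 MB remain.
Put 53 MB in memory block 2; 9 MB remain.
Put 74 MB in memory block 4; 54 MB remain.
Put 88 MB in memory block 5; 40 MB remain.
Put 106 MB in memory block 6; 22 MB remain.
Put 18 MB in memory block 4; 36 MB remain.
Put 44 MB in memory block 7; 84 MB remain.
Put 106 MB in memory block 8; 22 MB remain.
Put 93 MB in memory block 9; 35 MB remain.
9 memory blocks × 128 MB = 1152 MB; used 834 MB; unused 318 MB.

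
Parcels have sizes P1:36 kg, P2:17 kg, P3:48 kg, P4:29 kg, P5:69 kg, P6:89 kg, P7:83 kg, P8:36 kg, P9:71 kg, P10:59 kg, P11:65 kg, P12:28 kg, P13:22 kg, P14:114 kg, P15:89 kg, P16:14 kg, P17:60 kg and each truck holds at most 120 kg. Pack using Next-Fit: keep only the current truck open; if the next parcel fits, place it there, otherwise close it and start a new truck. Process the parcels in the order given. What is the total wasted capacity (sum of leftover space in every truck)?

271

Put P1 (36 kg) in truck 1; 84 kg remain.
Put P2 (17 kg) in truck 1; 67 kg remain.
Put P3 (48 kg) in truck 1; 19 kg remain.
Put P4 (29 kg) in truck 2; 91 kg remain.
Put P5 (69 kg) in truck 2; 22 kg remain.
Put P6 (89 kg) in truck 3; 31 kg remain.
Put P7 (83 kg) in truck 4; 37 kg remain.
Put P8 (36 kg) in truck 4; 1 kg remain.
Put P9 (71 kg) in truck 5; 49 kg remain.
Put P10 (59 kg) in truck 6; 61 kg remain.
Put P11 (65 kg) in truck 7; 55 kg remain.
Put P12 (28 kg) in truck 7; 27 kg remain.
Put P13 (22 kg) in truck 7; 5 kg remain.
Put P14 (114 kg) in truck 8; 6 kg remain.
Put P15 (89 kg) in truck 9; 31 kg remain.
Put P16 (14 kg) in truck 9; 17 kg remain.
Put P17 (60 kg) in truck 10; 60 kg remain.
10 trucks × 120 kg = 1200 kg; used 929 kg; unused 271 kg.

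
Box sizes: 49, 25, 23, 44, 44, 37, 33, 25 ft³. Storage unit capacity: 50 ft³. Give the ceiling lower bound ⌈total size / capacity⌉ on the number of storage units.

Total size = 49 + 25 + 23 + 44 + 44 + 37 + 33 + 25 = 280 ft³.
⌈280 / 50⌉ = 6.

6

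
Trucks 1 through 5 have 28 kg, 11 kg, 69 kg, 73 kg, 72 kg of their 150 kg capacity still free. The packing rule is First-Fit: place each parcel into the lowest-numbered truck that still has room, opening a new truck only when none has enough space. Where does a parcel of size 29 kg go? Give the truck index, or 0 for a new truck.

Trucks with room: truck 3 (69 kg), truck 4 (73 kg), truck 5 (72 kg).
The first with room is truck 3.

3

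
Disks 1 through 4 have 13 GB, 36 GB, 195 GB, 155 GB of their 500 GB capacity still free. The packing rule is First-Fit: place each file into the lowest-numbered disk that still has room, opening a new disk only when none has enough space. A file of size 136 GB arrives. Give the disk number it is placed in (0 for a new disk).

Disks with room: disk 3 (195 GB), disk 4 (155 GB).
The first with room is disk 3.

3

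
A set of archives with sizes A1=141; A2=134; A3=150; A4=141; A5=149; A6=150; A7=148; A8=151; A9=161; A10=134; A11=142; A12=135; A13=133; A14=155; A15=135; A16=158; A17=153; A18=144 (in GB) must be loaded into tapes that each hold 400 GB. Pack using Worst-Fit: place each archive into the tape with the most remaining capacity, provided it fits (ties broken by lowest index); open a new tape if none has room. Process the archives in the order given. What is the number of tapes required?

9

Put A1 (141 GB) in tape 1; 259 GB remain.
Put A2 (134 GB) in tape 1; 125 GB remain.
Put A3 (150 GB) in tape 2; 250 GB remain.
Put A4 (141 GB) in tape 2; 109 GB remain.
Put A5 (149 GB) in tape 3; 251 GB remain.
Put A6 (150 GB) in tape 3; 101 GB remain.
Put A7 (148 GB) in tape 4; 252 GB remain.
Put A8 (151 GB) in tape 4; 101 GB remain.
Put A9 (161 GB) in tape 5; 239 GB remain.
Put A10 (134 GB) in tape 5; 105 GB remain.
Put A11 (142 GB) in tape 6; 258 GB remain.
Put A12 (135 GB) in tape 6; 123 GB remain.
Put A13 (133 GB) in tape 7; 267 GB remain.
Put A14 (155 GB) in tape 7; 112 GB remain.
Put A15 (135 GB) in tape 8; 265 GB remain.
Put A16 (158 GB) in tape 8; 107 GB remain.
Put A17 (153 GB) in tape 9; 247 GB remain.
Put A18 (144 GB) in tape 9; 103 GB remain.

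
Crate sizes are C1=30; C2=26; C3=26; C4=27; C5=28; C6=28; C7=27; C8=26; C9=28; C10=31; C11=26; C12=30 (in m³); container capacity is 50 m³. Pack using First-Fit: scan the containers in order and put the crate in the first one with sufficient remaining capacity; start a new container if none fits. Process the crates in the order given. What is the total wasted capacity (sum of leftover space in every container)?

Put C1 (30 m³) in container 1; 20 m³ remain.
Put C2 (26 m³) in container 2; 24 m³ remain.
Put C3 (26 m³) in container 3; 24 m³ remain.
Put C4 (27 m³) in container 4; 23 m³ remain.
Put C5 (28 m³) in container 5; 22 m³ remain.
Put C6 (28 m³) in container 6; 22 m³ remain.
Put C7 (27 m³) in container 7; 23 m³ remain.
Put C8 (26 m³) in container 8; 24 m³ remain.
Put C9 (28 m³) in container 9; 22 m³ remain.
Put C10 (31 m³) in container 10; 19 m³ remain.
Put C11 (26 m³) in container 11; 24 m³ remain.
Put C12 (30 m³) in container 12; 20 m³ remain.
12 containers × 50 m³ = 600 m³; used 333 m³; unused 267 m³.

267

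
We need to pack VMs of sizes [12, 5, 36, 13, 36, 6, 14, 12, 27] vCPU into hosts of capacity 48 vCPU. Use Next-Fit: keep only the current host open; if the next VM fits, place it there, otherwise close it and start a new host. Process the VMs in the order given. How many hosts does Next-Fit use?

12 vCPU → host 1 (remaining 36 vCPU)
5 vCPU → host 1 (remaining 31 vCPU)
36 vCPU → host 2 (remaining 12 vCPU)
13 vCPU → host 3 (remaining 35 vCPU)
36 vCPU → host 4 (remaining 12 vCPU)
6 vCPU → host 4 (remaining 6 vCPU)
14 vCPU → host 5 (remaining 34 vCPU)
12 vCPU → host 5 (remaining 22 vCPU)
27 vCPU → host 6 (remaining 21 vCPU)
Final hosts: [12,5] [36] [13] [36,6] [14,12] [27].

6 hosts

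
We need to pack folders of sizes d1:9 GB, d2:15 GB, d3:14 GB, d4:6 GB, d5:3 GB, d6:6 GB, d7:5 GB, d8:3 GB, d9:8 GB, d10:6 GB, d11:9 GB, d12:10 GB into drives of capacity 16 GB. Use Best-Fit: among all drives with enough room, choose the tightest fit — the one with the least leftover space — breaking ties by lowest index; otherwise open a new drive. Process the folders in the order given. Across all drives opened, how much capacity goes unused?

d1 (9 GB) → drive 1 (remaining 7 GB)
d2 (15 GB) → drive 2 (remaining 1 GB)
d3 (14 GB) → drive 3 (remaining 2 GB)
d4 (6 GB) → drive 1 (remaining 1 GB)
d5 (3 GB) → drive 4 (remaining 13 GB)
d6 (6 GB) → drive 4 (remaining 7 GB)
d7 (5 GB) → drive 4 (remaining 2 GB)
d8 (3 GB) → drive 5 (remaining 13 GB)
d9 (8 GB) → drive 5 (remaining 5 GB)
d10 (6 GB) → drive 6 (remaining 10 GB)
d11 (9 GB) → drive 6 (remaining 1 GB)
d12 (10 GB) → drive 7 (remaining 6 GB)
7 drives × 16 GB = 112 GB; used 94 GB; unused 18 GB.

18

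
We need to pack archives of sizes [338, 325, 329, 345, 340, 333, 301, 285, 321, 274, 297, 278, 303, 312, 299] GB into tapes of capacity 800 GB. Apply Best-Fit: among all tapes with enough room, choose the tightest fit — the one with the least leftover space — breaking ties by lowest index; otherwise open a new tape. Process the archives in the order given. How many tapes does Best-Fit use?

tape 1: place 338 GB, 462 GB left
tape 1: place 325 GB, 137 GB left
tape 2: place 329 GB, 471 GB left
tape 2: place 345 GB, 126 GB left
tape 3: place 340 GB, 460 GB left
tape 3: place 333 GB, 127 GB left
tape 4: place 301 GB, 499 GB left
tape 4: place 285 GB, 214 GB left
tape 5: place 321 GB, 479 GB left
tape 5: place 274 GB, 205 GB left
tape 6: place 297 GB, 503 GB left
tape 6: place 278 GB, 225 GB left
tape 7: place 303 GB, 497 GB left
tape 7: place 312 GB, 185 GB left
tape 8: place 299 GB, 501 GB left
Final tapes: [338,325] [329,345] [340,333] [301,285] [321,274] [297,278] [303,312] [299].

8 tapes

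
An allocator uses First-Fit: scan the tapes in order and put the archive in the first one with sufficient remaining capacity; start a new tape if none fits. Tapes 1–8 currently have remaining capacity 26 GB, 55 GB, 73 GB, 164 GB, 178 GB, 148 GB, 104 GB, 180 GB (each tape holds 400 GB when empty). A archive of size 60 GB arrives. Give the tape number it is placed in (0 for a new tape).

3

Tapes with room: tape 3 (73 GB), tape 4 (164 GB), tape 5 (178 GB), tape 6 (148 GB), tape 7 (104 GB), tape 8 (180 GB).
The first with room is tape 3.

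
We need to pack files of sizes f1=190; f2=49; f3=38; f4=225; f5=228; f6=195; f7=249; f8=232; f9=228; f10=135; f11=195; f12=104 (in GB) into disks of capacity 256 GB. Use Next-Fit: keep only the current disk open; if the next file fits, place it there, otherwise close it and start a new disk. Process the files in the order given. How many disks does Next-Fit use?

11

disk 1: place f1 (190 GB), 66 GB left
disk 1: place f2 (49 GB), 17 GB left
disk 2: place f3 (38 GB), 218 GB left
disk 3: place f4 (225 GB), 31 GB left
disk 4: place f5 (228 GB), 28 GB left
disk 5: place f6 (195 GB), 61 GB left
disk 6: place f7 (249 GB), 7 GB left
disk 7: place f8 (232 GB), 24 GB left
disk 8: place f9 (228 GB), 28 GB left
disk 9: place f10 (135 GB), 121 GB left
disk 10: place f11 (195 GB), 61 GB left
disk 11: place f12 (104 GB), 152 GB left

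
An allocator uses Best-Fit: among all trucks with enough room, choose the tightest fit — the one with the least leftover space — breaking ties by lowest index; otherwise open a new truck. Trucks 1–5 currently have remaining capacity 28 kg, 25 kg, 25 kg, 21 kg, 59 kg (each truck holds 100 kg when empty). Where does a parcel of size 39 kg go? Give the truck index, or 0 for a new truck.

Trucks with room: truck 5 (59 kg).
Tightest fit is truck 5 with 59 kg free.

5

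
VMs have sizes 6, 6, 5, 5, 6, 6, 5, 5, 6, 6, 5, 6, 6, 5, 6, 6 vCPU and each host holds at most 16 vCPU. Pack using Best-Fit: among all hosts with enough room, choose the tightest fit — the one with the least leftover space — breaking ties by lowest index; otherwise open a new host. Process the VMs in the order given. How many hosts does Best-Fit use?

7 hosts

Put 6 vCPU in host 1; 10 vCPU remain.
Put 6 vCPU in host 1; 4 vCPU remain.
Put 5 vCPU in host 2; 11 vCPU remain.
Put 5 vCPU in host 2; 6 vCPU remain.
Put 6 vCPU in host 2; 0 vCPU remain.
Put 6 vCPU in host 3; 10 vCPU remain.
Put 5 vCPU in host 3; 5 vCPU remain.
Put 5 vCPU in host 3; 0 vCPU remain.
Put 6 vCPU in host 4; 10 vCPU remain.
Put 6 vCPU in host 4; 4 vCPU remain.
Put 5 vCPU in host 5; 11 vCPU remain.
Put 6 vCPU in host 5; 5 vCPU remain.
Put 6 vCPU in host 6; 10 vCPU remain.
Put 5 vCPU in host 5; 0 vCPU remain.
Put 6 vCPU in host 6; 4 vCPU remain.
Put 6 vCPU in host 7; 10 vCPU remain.
Final hosts: [6,6] [5,5,6] [6,5,5] [6,6] [5,6,5] [6,6] [6].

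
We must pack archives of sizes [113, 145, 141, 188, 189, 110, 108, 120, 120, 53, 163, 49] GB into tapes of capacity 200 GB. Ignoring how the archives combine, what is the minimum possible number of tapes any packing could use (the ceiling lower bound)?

Total size = 113 + 145 + 141 + 188 + 189 + 110 + 108 + 120 + 120 + 53 + 163 + 49 = 1499 GB.
⌈1499 / 200⌉ = 8.

8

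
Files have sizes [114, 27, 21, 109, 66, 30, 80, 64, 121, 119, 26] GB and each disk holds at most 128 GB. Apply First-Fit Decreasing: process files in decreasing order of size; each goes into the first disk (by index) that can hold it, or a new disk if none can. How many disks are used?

7 disks

Sorted descending: 121, 119, 114, 109, 80, 66, 64, 30, 27, 26, 21.
121 GB → disk 1 (remaining 7 GB)
119 GB → disk 2 (remaining 9 GB)
114 GB → disk 3 (remaining 14 GB)
109 GB → disk 4 (remaining 19 GB)
80 GB → disk 5 (remaining 48 GB)
66 GB → disk 6 (remaining 62 GB)
64 GB → disk 7 (remaining 64 GB)
30 GB → disk 5 (remaining 18 GB)
27 GB → disk 6 (remaining 35 GB)
26 GB → disk 6 (remaining 9 GB)
21 GB → disk 7 (remaining 43 GB)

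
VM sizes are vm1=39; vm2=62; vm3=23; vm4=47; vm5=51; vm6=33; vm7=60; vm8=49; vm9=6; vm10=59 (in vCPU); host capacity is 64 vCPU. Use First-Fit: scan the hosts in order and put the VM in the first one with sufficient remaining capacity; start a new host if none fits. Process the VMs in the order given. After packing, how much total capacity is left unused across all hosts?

83

Put vm1 (39 vCPU) in host 1; 25 vCPU remain.
Put vm2 (62 vCPU) in host 2; 2 vCPU remain.
Put vm3 (23 vCPU) in host 1; 2 vCPU remain.
Put vm4 (47 vCPU) in host 3; 17 vCPU remain.
Put vm5 (51 vCPU) in host 4; 13 vCPU remain.
Put vm6 (33 vCPU) in host 5; 31 vCPU remain.
Put vm7 (60 vCPU) in host 6; 4 vCPU remain.
Put vm8 (49 vCPU) in host 7; 15 vCPU remain.
Put vm9 (6 vCPU) in host 3; 11 vCPU remain.
Put vm10 (59 vCPU) in host 8; 5 vCPU remain.
8 hosts × 64 vCPU = 512 vCPU; used 429 vCPU; unused 83 vCPU.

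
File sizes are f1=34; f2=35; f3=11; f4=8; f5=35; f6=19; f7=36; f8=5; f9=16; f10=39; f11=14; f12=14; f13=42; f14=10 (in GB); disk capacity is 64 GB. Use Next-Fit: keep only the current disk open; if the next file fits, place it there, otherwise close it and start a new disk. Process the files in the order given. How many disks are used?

7

disk 1: place f1 (34 GB), 30 GB left
disk 2: place f2 (35 GB), 29 GB left
disk 2: place f3 (11 GB), 18 GB left
disk 2: place f4 (8 GB), 10 GB left
disk 3: place f5 (35 GB), 29 GB left
disk 3: place f6 (19 GB), 10 GB left
disk 4: place f7 (36 GB), 28 GB left
disk 4: place f8 (5 GB), 23 GB left
disk 4: place f9 (16 GB), 7 GB left
disk 5: place f10 (39 GB), 25 GB left
disk 5: place f11 (14 GB), 11 GB left
disk 6: place f12 (14 GB), 50 GB left
disk 6: place f13 (42 GB), 8 GB left
disk 7: place f14 (10 GB), 54 GB left
Final disks: [34] [35,11,8] [35,19] [36,5,16] [39,14] [14,42] [10].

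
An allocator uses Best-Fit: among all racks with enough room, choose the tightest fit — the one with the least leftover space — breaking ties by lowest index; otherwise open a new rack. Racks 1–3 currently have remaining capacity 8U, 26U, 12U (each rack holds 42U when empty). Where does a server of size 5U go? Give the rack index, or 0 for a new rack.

1

Racks with room: rack 1 (8U), rack 2 (26U), rack 3 (12U).
Tightest fit is rack 1 with 8U free.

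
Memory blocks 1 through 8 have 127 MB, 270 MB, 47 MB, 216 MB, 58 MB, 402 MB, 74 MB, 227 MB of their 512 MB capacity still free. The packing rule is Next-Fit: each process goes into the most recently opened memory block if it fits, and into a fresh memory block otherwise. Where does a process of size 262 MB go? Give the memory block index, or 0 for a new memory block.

Next-Fit only looks at memory block 8, which has 227 MB free.
262 MB does not fit, so a new memory block is opened.

0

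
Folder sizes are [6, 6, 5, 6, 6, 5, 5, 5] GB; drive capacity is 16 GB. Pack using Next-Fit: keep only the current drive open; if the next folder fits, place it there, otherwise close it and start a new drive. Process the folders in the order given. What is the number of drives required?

drive 1: place 6 GB, 10 GB left
drive 1: place 6 GB, 4 GB left
drive 2: place 5 GB, 11 GB left
drive 2: place 6 GB, 5 GB left
drive 3: place 6 GB, 10 GB left
drive 3: place 5 GB, 5 GB left
drive 3: place 5 GB, 0 GB left
drive 4: place 5 GB, 11 GB left

4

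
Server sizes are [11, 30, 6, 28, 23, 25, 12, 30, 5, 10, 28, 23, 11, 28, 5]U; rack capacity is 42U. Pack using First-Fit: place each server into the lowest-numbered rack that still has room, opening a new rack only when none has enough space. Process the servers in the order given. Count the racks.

8 racks

Put 11U in rack 1; 31U remain.
Put 30U in rack 1; 1U remain.
Put 6U in rack 2; 36U remain.
Put 28U in rack 2; 8U remain.
Put 23U in rack 3; 19U remain.
Put 25U in rack 4; 17U remain.
Put 12U in rack 3; 7U remain.
Put 30U in rack 5; 12U remain.
Put 5U in rack 2; 3U remain.
Put 10U in rack 4; 7U remain.
Put 28U in rack 6; 14U remain.
Put 23U in rack 7; 19U remain.
Put 11U in rack 5; 1U remain.
Put 28U in rack 8; 14U remain.
Put 5U in rack 3; 2U remain.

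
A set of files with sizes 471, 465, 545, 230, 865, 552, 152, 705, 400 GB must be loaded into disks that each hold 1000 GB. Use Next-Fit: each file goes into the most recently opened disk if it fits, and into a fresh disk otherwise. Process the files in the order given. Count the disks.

Put 471 GB in disk 1; 529 GB remain.
Put 465 GB in disk 1; 64 GB remain.
Put 545 GB in disk 2; 455 GB remain.
Put 230 GB in disk 2; 225 GB remain.
Put 865 GB in disk 3; 135 GB remain.
Put 552 GB in disk 4; 448 GB remain.
Put 152 GB in disk 4; 296 GB remain.
Put 705 GB in disk 5; 295 GB remain.
Put 400 GB in disk 6; 600 GB remain.

6 disks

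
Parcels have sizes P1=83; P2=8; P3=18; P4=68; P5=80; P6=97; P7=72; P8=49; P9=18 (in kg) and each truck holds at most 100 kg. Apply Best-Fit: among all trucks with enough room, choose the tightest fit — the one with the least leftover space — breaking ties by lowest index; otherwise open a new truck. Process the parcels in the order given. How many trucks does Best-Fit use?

6

Put P1 (83 kg) in truck 1; 17 kg remain.
Put P2 (8 kg) in truck 1; 9 kg remain.
Put P3 (18 kg) in truck 2; 82 kg remain.
Put P4 (68 kg) in truck 2; 14 kg remain.
Put P5 (80 kg) in truck 3; 20 kg remain.
Put P6 (97 kg) in truck 4; 3 kg remain.
Put P7 (72 kg) in truck 5; 28 kg remain.
Put P8 (49 kg) in truck 6; 51 kg remain.
Put P9 (18 kg) in truck 3; 2 kg remain.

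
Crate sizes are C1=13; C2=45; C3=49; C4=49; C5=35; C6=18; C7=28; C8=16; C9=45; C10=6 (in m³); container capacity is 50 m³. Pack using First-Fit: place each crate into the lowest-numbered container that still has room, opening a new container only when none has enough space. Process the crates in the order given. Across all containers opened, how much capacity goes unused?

C1 (13 m³) → container 1 (remaining 37 m³)
C2 (45 m³) → container 2 (remaining 5 m³)
C3 (49 m³) → container 3 (remaining 1 m³)
C4 (49 m³) → container 4 (remaining 1 m³)
C5 (35 m³) → container 1 (remaining 2 m³)
C6 (18 m³) → container 5 (remaining 32 m³)
C7 (28 m³) → container 5 (remaining 4 m³)
C8 (16 m³) → container 6 (remaining 34 m³)
C9 (45 m³) → container 7 (remaining 5 m³)
C10 (6 m³) → container 6 (remaining 28 m³)
7 containers × 50 m³ = 350 m³; used 304 m³; unused 46 m³.

46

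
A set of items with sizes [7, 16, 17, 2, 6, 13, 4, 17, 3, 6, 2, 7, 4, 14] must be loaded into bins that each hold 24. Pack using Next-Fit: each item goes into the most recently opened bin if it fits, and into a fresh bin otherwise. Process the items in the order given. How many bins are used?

6

bin 1: place 7, 17 left
bin 1: place 16, 1 left
bin 2: place 17, 7 left
bin 2: place 2, 5 left
bin 3: place 6, 18 left
bin 3: place 13, 5 left
bin 3: place 4, 1 left
bin 4: place 17, 7 left
bin 4: place 3, 4 left
bin 5: place 6, 18 left
bin 5: place 2, 16 left
bin 5: place 7, 9 left
bin 5: place 4, 5 left
bin 6: place 14, 10 left
Final bins: [7,16] [17,2] [6,13,4] [17,3] [6,2,7,4] [14].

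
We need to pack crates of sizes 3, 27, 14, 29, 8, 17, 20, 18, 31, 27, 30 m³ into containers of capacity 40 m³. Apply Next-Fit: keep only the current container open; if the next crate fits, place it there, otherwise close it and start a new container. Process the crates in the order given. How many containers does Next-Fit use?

8

container 1: place 3 m³, 37 m³ left
container 1: place 27 m³, 10 m³ left
container 2: place 14 m³, 26 m³ left
container 3: place 29 m³, 11 m³ left
container 3: place 8 m³, 3 m³ left
container 4: place 17 m³, 23 m³ left
container 4: place 20 m³, 3 m³ left
container 5: place 18 m³, 22 m³ left
container 6: place 31 m³, 9 m³ left
container 7: place 27 m³, 13 m³ left
container 8: place 30 m³, 10 m³ left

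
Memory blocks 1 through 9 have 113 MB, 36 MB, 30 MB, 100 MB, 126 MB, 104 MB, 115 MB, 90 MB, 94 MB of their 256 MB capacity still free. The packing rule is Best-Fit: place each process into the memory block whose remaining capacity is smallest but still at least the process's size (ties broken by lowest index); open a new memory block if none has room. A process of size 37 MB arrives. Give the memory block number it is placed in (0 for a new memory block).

Memory blocks with room: memory block 1 (113 MB), memory block 4 (100 MB), memory block 5 (126 MB), memory block 6 (104 MB), memory block 7 (115 MB), memory block 8 (90 MB), memory block 9 (94 MB).
Tightest fit is memory block 8 with 90 MB free.

8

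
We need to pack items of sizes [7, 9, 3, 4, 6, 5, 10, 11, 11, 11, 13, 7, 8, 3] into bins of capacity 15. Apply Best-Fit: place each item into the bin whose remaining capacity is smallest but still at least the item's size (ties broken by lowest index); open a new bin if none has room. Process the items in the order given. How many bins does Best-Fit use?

9

7 → bin 1 (remaining 8)
9 → bin 2 (remaining 6)
3 → bin 2 (remaining 3)
4 → bin 1 (remaining 4)
6 → bin 3 (remaining 9)
5 → bin 3 (remaining 4)
10 → bin 4 (remaining 5)
11 → bin 5 (remaining 4)
11 → bin 6 (remaining 4)
11 → bin 7 (remaining 4)
13 → bin 8 (remaining 2)
7 → bin 9 (remaining 8)
8 → bin 9 (remaining 0)
3 → bin 2 (remaining 0)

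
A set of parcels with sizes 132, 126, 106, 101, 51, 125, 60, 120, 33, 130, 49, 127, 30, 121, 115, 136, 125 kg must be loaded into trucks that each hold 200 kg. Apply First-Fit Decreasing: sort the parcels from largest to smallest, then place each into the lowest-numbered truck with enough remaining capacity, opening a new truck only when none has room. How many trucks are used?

12

Sorted descending: 136, 132, 130, 127, 126, 125, 125, 121, 120, 115, 106, 101, 60, 51, 49, 33, 30.
truck 1: place 136 kg, 64 kg left
truck 2: place 132 kg, 68 kg left
truck 3: place 130 kg, 70 kg left
truck 4: place 127 kg, 73 kg left
truck 5: place 126 kg, 74 kg left
truck 6: place 125 kg, 75 kg left
truck 7: place 125 kg, 75 kg left
truck 8: place 121 kg, 79 kg left
truck 9: place 120 kg, 80 kg left
truck 10: place 115 kg, 85 kg left
truck 11: place 106 kg, 94 kg left
truck 12: place 101 kg, 99 kg left
truck 1: place 60 kg, 4 kg left
truck 2: place 51 kg, 17 kg left
truck 3: place 49 kg, 21 kg left
truck 4: place 33 kg, 40 kg left
truck 4: place 30 kg, 10 kg left
Final trucks: [136,60] [132,51] [130,49] [127,33,30] [126] [125] [125] [121] [120] [115] [106] [101].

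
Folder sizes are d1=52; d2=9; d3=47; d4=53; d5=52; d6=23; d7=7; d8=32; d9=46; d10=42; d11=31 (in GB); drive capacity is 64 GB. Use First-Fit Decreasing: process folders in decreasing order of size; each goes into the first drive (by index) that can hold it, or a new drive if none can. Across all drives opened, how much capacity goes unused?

Sorted descending: 53, 52, 52, 47, 46, 42, 32, 31, 23, 9, 7.
53 GB → drive 1 (remaining 11 GB)
52 GB → drive 2 (remaining 12 GB)
52 GB → drive 3 (remaining 12 GB)
47 GB → drive 4 (remaining 17 GB)
46 GB → drive 5 (remaining 18 GB)
42 GB → drive 6 (remaining 22 GB)
32 GB → drive 7 (remaining 32 GB)
31 GB → drive 7 (remaining 1 GB)
23 GB → drive 8 (remaining 41 GB)
9 GB → drive 1 (remaining 2 GB)
7 GB → drive 2 (remaining 5 GB)
8 drives × 64 GB = 512 GB; used 394 GB; unused 118 GB.

118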